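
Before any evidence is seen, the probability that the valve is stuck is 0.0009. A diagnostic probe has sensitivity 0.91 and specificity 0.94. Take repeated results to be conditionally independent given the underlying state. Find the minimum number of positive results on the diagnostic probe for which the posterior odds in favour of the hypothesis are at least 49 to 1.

5

Prior odds = 0.0009/0.9991 = 9/9991.
False-positive rate = 1 − 0.94 = 0.06; likelihood ratio of a positive = 0.91/0.06 = 91/6.
Target odds = 49.
Require (91/6)ⁿ ≥ 49 ÷ (9/9991) = 489559/9.
(91/6)⁴ = 68574961/1296 falls short of 489559/9 but (91/6)⁵ ≈802510 reaches it, so n = 5.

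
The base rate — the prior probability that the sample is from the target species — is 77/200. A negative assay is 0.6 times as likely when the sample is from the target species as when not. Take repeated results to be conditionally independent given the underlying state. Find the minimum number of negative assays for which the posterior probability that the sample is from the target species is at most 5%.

Prior odds: 0.385 ÷ 0.615 = 77/123.
Likelihood ratio per negative assay = 0.6.
Target posterior odds = 0.05/0.95 = 1/19.
Require 0.6ⁿ ≤ 1/19 ÷ (77/123) = 123/1463.
0.6⁴ = 0.1296 is still above 123/1463 but 0.6⁵ = 0.07776 is at or below it, so n = 5.

5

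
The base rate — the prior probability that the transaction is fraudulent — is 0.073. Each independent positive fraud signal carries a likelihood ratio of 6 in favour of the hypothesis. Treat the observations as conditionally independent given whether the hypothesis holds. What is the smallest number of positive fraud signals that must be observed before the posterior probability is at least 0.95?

4

Prior odds = 0.073/0.927 = 73/927.
Likelihood ratio per positive fraud signal = 6.
Target posterior odds = 0.95/0.05 = 19.
Need (73/927) × 6ⁿ ≥ 19, i.e. 6ⁿ ≥ 17613/73.
6³ = 216 falls short of 17613/73 but 6⁴ = 1296 reaches it, so n = 4.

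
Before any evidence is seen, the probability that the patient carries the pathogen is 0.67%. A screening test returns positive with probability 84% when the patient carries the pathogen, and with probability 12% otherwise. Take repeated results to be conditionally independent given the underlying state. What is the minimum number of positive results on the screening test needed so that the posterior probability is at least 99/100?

5

Prior odds: 0.0067 ÷ 0.9933 = 67/9933.
Likelihood ratio of a positive result = 0.84/0.12 = 7.
Target odds: 0.99 ÷ 0.01 = 99.
Need (67/9933) × 7ⁿ ≥ 99, i.e. 7ⁿ ≥ 983367/67.
7⁴ = 2401 falls short of 983367/67 but 7⁵ = 16807 reaches it, so n = 5.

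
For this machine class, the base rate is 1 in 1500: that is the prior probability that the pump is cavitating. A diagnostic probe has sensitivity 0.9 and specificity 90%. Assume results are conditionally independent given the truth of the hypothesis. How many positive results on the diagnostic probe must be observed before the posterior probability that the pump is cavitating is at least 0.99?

6

Prior odds = (1/1500)/(1499/1500) = 1/1499.
False-positive rate = 1 − 0.9 = 0.1; likelihood ratio of a positive = 0.9/0.1 = 9.
Target odds: 0.99 ÷ 0.01 = 99.
Need (1/1499) × 9ⁿ ≥ 99, i.e. 9ⁿ ≥ 148401.
9⁵ = 59049 falls short of 148401 but 9⁶ = 531441 reaches it, so n = 6.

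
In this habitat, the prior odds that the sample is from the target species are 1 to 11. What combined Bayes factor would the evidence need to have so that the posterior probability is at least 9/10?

99

Prior odds = 1/11.
Target odds = 0.9/0.1 = 9.
Required Bayes factor = 9 ÷ (1/11) = 99.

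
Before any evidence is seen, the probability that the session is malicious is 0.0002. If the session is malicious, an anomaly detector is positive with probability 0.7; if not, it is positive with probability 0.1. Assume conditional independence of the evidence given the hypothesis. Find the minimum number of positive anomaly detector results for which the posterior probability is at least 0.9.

Prior odds: 0.0002 ÷ 0.9998 = 1/4999.
Likelihood ratio of a positive = 0.7/0.1 = 7.
Target posterior odds = 0.9/0.1 = 9.
Require 7ⁿ ≥ 9 ÷ (1/4999) = 44991.
7⁵ = 16807 falls short of 44991 but 7⁶ = 117649 reaches it, so n = 6.

6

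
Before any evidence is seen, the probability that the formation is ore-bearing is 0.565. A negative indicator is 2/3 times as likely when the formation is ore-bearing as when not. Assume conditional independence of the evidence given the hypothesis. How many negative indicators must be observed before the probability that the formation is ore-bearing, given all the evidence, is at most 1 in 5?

Prior odds: 0.565 ÷ 0.435 = 113/87.
Likelihood ratio per negative indicator = 2/3.
Target odds: 0.2 ÷ 0.8 = 0.25.
Need (113/87) × (2/3)ⁿ ≤ 0.25, i.e. (2/3)ⁿ ≤ 87/452.
(2/3)⁴ = 16/81 is still above 87/452 but (2/3)⁵ = 32/243 is at or below it, so n = 5.

5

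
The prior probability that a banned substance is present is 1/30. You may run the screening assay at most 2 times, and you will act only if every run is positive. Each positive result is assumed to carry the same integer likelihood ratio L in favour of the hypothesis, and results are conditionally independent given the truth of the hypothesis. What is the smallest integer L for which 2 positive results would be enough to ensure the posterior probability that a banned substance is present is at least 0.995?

76

Prior odds = (1/30)/(29/30) = 1/29.
Target odds = 0.995/0.005 = 199.
Need L² ≥ 199 ÷ (1/29) = 5771.
75² = 5625 < 5771 ≤ 5776 = 76², so L = 76.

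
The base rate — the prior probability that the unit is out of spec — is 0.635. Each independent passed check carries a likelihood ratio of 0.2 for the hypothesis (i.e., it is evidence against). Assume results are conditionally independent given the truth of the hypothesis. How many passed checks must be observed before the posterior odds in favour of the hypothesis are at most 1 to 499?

Prior odds = 0.635/0.365 = 127/73.
Likelihood ratio per passed check = 0.2.
Target odds = 1/499.
Need (127/73) × 0.2ⁿ ≤ 1/499, i.e. 0.2ⁿ ≤ 73/63373.
0.2⁴ = 0.0016 is still above 73/63373 but 0.2⁵ = 0.00032 is at or below it, so n = 5.

5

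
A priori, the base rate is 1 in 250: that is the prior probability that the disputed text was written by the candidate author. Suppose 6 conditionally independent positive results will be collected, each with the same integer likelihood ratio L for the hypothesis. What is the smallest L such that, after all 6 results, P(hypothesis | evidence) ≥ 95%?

Prior odds = 0.004/0.996 = 1/249.
Target odds = 0.95/0.05 = 19.
Need L⁶ ≥ 19 ÷ (1/249) = 4731.
4⁶ = 4096 < 4731 ≤ 15625 = 5⁶, so L = 5.

5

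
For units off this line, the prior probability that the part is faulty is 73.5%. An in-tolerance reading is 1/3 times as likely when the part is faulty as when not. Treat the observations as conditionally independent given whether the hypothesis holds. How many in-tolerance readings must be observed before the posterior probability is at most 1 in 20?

Prior odds: 0.735 ÷ 0.265 = 147/53.
Likelihood ratio per in-tolerance reading = 1/3.
Target posterior odds = 0.05/0.95 = 1/19.
Need (147/53) × (1/3)ⁿ ≤ 1/19, i.e. (1/3)ⁿ ≤ 53/2793.
(1/3)³ = 1/27 is still above 53/2793 but (1/3)⁴ = 1/81 is at or below it, so n = 4.

4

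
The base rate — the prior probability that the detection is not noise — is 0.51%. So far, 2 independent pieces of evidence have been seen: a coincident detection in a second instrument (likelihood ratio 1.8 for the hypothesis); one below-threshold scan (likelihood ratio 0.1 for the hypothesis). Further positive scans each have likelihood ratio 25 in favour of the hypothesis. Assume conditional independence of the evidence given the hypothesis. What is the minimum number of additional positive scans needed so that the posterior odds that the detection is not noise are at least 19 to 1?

Prior odds = 0.0051/0.9949 = 51/9949.
Combined Bayes factor of the evidence already in hand = 1.8 × 0.1 = 0.18.
Odds after that evidence = (51/9949) × 0.18 = 459/497450.
Target odds = 19.
Need 25ⁿ ≥ 19 ÷ (459/497450) = 9451550/459.
25³ = 15625 falls short of 9451550/459 but 25⁴ = 390625 reaches it, so n = 4.

4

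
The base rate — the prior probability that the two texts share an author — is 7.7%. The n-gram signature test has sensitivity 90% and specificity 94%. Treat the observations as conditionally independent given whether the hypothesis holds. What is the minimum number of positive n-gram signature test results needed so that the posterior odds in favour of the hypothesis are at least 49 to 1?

Prior odds: 0.077 ÷ 0.923 = 77/923.
False-positive rate = 1 − 0.94 = 0.06; likelihood ratio of a positive = 0.9/0.06 = 15.
Target odds = 49.
Need (77/923) × 15ⁿ ≥ 49, i.e. 15ⁿ ≥ 6461/11.
15² = 225 falls short of 6461/11 but 15³ = 3375 reaches it, so n = 3.

3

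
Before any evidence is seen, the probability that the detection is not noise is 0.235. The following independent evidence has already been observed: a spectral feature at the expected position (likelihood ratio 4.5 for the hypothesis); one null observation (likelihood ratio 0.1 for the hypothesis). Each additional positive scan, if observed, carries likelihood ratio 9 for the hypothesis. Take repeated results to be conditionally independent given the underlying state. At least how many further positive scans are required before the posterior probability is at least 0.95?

3

Prior odds = 0.235/0.765 = 47/153.
Combined Bayes factor of the evidence already in hand = 4.5 × 0.1 = 0.45.
Odds after that evidence = (47/153) × 0.45 = 47/340.
Target odds = 0.95/0.05 = 19.
Need 9ⁿ ≥ 19 ÷ (47/340) = 6460/47.
9² = 81 falls short of 6460/47 but 9³ = 729 reaches it, so n = 3.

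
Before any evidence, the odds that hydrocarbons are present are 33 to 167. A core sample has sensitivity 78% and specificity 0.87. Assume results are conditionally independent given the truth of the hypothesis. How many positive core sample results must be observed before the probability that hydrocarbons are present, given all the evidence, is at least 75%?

2

Prior odds = 33/167.
False-positive rate = 1 − 0.87 = 0.13; likelihood ratio of a positive = 0.78/0.13 = 6.
Target posterior odds = 0.75/0.25 = 3.
Need (33/167) × 6ⁿ ≥ 3, i.e. 6ⁿ ≥ 167/11.
6¹ = 6 falls short of 167/11 but 6² = 36 reaches it, so n = 2.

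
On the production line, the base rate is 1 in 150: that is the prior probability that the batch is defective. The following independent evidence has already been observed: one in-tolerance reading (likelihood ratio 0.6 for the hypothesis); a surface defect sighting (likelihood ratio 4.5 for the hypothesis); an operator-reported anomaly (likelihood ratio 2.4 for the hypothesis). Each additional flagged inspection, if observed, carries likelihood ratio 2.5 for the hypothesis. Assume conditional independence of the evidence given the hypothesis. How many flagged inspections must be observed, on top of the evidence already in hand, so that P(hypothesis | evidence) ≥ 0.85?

6

Prior odds = (1/150)/(149/150) = 1/149.
Combined Bayes factor of the evidence already in hand = 0.6 × 4.5 × 2.4 = 6.48.
Odds after that evidence = (1/149) × 6.48 = 162/3725.
Target odds = 0.85/0.15 = 17/3.
Need 2.5ⁿ ≥ 17/3 ÷ (162/3725) = 63325/486.
2.5⁵ = 97.65625 falls short of 63325/486 but 2.5⁶ = 244.140625 reaches it, so n = 6.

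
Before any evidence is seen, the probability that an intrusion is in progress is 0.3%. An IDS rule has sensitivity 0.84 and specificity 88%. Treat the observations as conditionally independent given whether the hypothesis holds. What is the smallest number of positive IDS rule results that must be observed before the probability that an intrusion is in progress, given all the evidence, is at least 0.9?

Prior odds = 0.003/0.997 = 3/997.
False-positive rate = 1 − 0.88 = 0.12; likelihood ratio of a positive = 0.84/0.12 = 7.
Target posterior odds = 0.9/0.1 = 9.
Need (3/997) × 7ⁿ ≥ 9, i.e. 7ⁿ ≥ 2991.
7⁴ = 2401 falls short of 2991 but 7⁵ = 16807 reaches it, so n = 5.

5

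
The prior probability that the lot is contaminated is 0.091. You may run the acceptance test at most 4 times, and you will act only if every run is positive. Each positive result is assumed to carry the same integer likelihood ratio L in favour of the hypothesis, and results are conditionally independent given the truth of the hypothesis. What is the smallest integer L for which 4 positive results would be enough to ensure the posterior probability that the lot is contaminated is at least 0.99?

Prior odds = 0.091/0.909 = 91/909.
Target odds = 0.99/0.01 = 99.
Need L⁴ ≥ 99 ÷ (91/909) = 89991/91.
5⁴ = 625 < 89991/91 ≤ 1296 = 6⁴, so L = 6.

6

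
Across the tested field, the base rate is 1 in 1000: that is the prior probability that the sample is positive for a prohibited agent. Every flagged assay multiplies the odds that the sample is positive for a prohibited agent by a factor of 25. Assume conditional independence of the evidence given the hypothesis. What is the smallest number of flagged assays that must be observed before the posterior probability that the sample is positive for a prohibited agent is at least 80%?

3

Prior odds: 0.001 ÷ 0.999 = 1/999.
Likelihood ratio per flagged assay = 25.
Target posterior odds = 0.8/0.2 = 4.
Need (1/999) × 25ⁿ ≥ 4, i.e. 25ⁿ ≥ 3996.
25² = 625 falls short of 3996 but 25³ = 15625 reaches it, so n = 3.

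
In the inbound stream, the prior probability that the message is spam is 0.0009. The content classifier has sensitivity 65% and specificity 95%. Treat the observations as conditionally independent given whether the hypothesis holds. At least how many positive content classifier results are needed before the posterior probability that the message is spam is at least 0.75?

Prior odds: 0.0009 ÷ 0.9991 = 9/9991.
False-positive rate = 1 − 0.95 = 0.05; likelihood ratio of a positive = 0.65/0.05 = 13.
Target posterior odds = 0.75/0.25 = 3.
Require 13ⁿ ≥ 3 ÷ (9/9991) = 9991/3.
13³ = 2197 falls short of 9991/3 but 13⁴ = 28561 reaches it, so n = 4.

4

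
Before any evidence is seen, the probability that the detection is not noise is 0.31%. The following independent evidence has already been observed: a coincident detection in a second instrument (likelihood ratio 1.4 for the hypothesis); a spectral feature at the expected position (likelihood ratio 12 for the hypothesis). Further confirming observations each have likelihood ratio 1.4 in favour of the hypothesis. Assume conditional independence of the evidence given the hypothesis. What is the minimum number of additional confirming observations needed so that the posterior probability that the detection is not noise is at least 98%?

21

Prior odds = 0.0031/0.9969 = 31/9969.
Combined Bayes factor of the evidence already in hand = 1.4 × 12 = 16.8.
Odds after that evidence = (31/9969) × 16.8 = 868/16615.
Target odds = 0.98/0.02 = 49.
Need 1.4ⁿ ≥ 49 ÷ (868/16615) = 116305/124.
1.4²⁰ ≈836.683 falls short of 116305/124 but 1.4²¹ ≈1171.36 reaches it, so n = 21.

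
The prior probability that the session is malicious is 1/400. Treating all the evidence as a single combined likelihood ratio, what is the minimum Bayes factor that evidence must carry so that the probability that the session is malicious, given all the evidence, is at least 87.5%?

Prior odds = 0.0025/0.9975 = 1/399.
Target odds = 0.875/0.125 = 7.
Required Bayes factor = 7 ÷ (1/399) = 2793.

2793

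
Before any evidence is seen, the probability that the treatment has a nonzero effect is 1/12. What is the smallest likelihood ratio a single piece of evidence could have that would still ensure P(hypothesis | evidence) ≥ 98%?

Prior odds = (1/12)/(11/12) = 1/11.
Target odds = 0.98/0.02 = 49.
Required Bayes factor = 49 ÷ (1/11) = 539.

539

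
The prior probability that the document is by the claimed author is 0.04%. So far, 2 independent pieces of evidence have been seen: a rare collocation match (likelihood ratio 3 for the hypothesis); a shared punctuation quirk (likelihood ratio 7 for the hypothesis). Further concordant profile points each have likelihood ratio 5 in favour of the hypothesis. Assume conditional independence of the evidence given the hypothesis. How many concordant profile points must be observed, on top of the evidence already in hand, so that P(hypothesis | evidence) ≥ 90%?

5

Prior odds = 0.0004/0.9996 = 1/2499.
Combined Bayes factor of the evidence already in hand = 3 × 7 = 21.
Odds after that evidence = (1/2499) × 21 = 1/119.
Target odds = 0.9/0.1 = 9.
Need 5ⁿ ≥ 9 ÷ (1/119) = 1071.
5⁴ = 625 falls short of 1071 but 5⁵ = 3125 reaches it, so n = 5.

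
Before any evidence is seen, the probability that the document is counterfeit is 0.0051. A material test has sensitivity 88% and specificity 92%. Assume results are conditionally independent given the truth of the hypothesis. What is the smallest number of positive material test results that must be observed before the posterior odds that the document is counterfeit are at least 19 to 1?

Prior odds = 0.0051/0.9949 = 51/9949.
False-positive rate = 1 − 0.92 = 0.08; likelihood ratio of a positive = 0.88/0.08 = 11.
Target odds = 19.
Require 11ⁿ ≥ 19 ÷ (51/9949) = 189031/51.
11³ = 1331 falls short of 189031/51 but 11⁴ = 14641 reaches it, so n = 4.

4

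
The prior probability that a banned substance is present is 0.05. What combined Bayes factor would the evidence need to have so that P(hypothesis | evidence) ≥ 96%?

Prior odds = 0.05/0.95 = 1/19.
Target odds = 0.96/0.04 = 24.
Required Bayes factor = 24 ÷ (1/19) = 456.

456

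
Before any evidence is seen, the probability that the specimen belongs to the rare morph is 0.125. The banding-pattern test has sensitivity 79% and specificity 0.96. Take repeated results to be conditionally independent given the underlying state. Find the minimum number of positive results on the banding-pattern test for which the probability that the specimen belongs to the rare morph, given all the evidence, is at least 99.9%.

Prior odds = 0.125/0.875 = 1/7.
False-positive rate = 1 − 0.96 = 0.04; likelihood ratio of a positive = 0.79/0.04 = 19.75.
Target posterior odds = 0.999/0.001 = 999.
Require 19.75ⁿ ≥ 999 ÷ (1/7) = 6993.
19.75² = 390.0625 falls short of 6993 but 19.75³ = 7703.734375 reaches it, so n = 3.

3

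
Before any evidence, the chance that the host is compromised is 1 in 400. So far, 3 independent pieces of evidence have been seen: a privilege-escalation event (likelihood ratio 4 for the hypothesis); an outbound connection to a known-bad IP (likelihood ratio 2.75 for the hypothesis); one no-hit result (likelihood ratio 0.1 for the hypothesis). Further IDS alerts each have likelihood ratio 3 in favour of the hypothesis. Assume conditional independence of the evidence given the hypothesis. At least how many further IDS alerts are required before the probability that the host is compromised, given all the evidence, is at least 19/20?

9

Prior odds = 0.0025/0.9975 = 1/399.
Combined Bayes factor of the evidence already in hand = 4 × 2.75 × 0.1 = 1.1.
Odds after that evidence = (1/399) × 1.1 = 11/3990.
Target odds = 0.95/0.05 = 19.
Need 3ⁿ ≥ 19 ÷ (11/3990) = 75810/11.
3⁸ = 6561 falls short of 75810/11 but 3⁹ = 19683 reaches it, so n = 9.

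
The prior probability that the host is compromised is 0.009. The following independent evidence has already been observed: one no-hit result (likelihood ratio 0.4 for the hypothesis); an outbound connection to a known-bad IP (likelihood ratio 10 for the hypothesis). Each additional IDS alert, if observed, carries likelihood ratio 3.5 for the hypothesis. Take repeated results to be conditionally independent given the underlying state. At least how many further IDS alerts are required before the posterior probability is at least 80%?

4

Prior odds = 0.009/0.991 = 9/991.
Combined Bayes factor of the evidence already in hand = 0.4 × 10 = 4.
Odds after that evidence = (9/991) × 4 = 36/991.
Target odds = 0.8/0.2 = 4.
Need 3.5ⁿ ≥ 4 ÷ (36/991) = 991/9.
3.5³ = 42.875 falls short of 991/9 but 3.5⁴ = 150.0625 reaches it, so n = 4.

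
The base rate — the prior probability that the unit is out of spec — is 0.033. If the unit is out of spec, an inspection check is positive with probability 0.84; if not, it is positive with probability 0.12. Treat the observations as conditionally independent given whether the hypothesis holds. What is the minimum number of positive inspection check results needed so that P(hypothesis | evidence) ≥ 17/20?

3

Prior odds: 0.033 ÷ 0.967 = 33/967.
Likelihood ratio of a positive = 0.84/0.12 = 7.
Target posterior odds = 0.85/0.15 = 17/3.
Require 7ⁿ ≥ 17/3 ÷ (33/967) = 16439/99.
7² = 49 falls short of 16439/99 but 7³ = 343 reaches it, so n = 3.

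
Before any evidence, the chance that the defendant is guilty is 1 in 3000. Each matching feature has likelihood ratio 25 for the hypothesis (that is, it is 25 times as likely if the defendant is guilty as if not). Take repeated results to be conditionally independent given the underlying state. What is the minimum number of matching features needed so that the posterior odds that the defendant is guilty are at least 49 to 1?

Prior odds: (1/3000) ÷ (2999/3000) = 1/2999.
Likelihood ratio per matching feature = 25.
Target odds = 49.
Need (1/2999) × 25ⁿ ≥ 49, i.e. 25ⁿ ≥ 146951.
25³ = 15625 falls short of 146951 but 25⁴ = 390625 reaches it, so n = 4.

4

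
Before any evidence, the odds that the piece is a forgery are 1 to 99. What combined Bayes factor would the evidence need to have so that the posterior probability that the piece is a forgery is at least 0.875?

Prior odds = 1/99.
Target odds = 0.875/0.125 = 7.
Required Bayes factor = 7 ÷ (1/99) = 693.

693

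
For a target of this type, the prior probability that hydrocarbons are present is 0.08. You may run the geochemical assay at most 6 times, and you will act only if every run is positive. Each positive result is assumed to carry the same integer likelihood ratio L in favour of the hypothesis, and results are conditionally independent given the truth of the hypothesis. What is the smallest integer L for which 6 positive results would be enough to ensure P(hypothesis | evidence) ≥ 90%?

3

Prior odds = 0.08/0.92 = 2/23.
Target odds = 0.9/0.1 = 9.
Need L⁶ ≥ 9 ÷ (2/23) = 103.5.
2⁶ = 64 < 103.5 ≤ 729 = 3⁶, so L = 3.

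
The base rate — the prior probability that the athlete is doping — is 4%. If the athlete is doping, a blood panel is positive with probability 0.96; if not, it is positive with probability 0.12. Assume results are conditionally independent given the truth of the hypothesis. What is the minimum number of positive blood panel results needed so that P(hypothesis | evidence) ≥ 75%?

Prior odds: 0.04 ÷ 0.96 = 1/24.
Likelihood ratio of a positive = 0.96/0.12 = 8.
Target posterior odds = 0.75/0.25 = 3.
Need (1/24) × 8ⁿ ≥ 3, i.e. 8ⁿ ≥ 72.
8² = 64 falls short of 72 but 8³ = 512 reaches it, so n = 3.

3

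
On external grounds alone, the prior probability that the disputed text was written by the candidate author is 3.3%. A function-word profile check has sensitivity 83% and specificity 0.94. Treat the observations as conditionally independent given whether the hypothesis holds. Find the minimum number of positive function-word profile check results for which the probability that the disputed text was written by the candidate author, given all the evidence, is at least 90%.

3

Prior odds = 0.033/0.967 = 33/967.
False-positive rate = 1 − 0.94 = 0.06; likelihood ratio of a positive = 0.83/0.06 = 83/6.
Target odds: 0.9 ÷ 0.1 = 9.
Require (83/6)ⁿ ≥ 9 ÷ (33/967) = 2901/11.
(83/6)² = 6889/36 falls short of 2901/11 but (83/6)³ = 571787/216 reaches it, so n = 3.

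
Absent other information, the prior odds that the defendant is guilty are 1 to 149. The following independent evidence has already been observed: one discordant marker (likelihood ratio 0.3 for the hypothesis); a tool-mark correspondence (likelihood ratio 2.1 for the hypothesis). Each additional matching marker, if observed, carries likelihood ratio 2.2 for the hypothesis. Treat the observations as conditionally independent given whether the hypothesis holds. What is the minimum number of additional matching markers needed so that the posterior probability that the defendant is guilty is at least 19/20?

11

Prior odds = 1/149.
Combined Bayes factor of the evidence already in hand = 0.3 × 2.1 = 0.63.
Odds after that evidence = (1/149) × 0.63 = 63/14900.
Target odds = 0.95/0.05 = 19.
Need 2.2ⁿ ≥ 19 ÷ (63/14900) = 283100/63.
2.2¹⁰ ≈2655.99 falls short of 283100/63 but 2.2¹¹ ≈5843.18 reaches it, so n = 11.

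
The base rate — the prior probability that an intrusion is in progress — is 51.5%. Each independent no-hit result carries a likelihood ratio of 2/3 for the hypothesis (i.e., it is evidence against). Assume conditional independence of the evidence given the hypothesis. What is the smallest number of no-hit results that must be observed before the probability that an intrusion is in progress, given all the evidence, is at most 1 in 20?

Prior odds = 0.515/0.485 = 103/97.
Likelihood ratio per no-hit result = 2/3.
Target posterior odds = 0.05/0.95 = 1/19.
Require (2/3)ⁿ ≤ 1/19 ÷ (103/97) = 97/1957.
(2/3)⁷ = 128/2187 is still above 97/1957 but (2/3)⁸ = 256/6561 is at or below it, so n = 8.

8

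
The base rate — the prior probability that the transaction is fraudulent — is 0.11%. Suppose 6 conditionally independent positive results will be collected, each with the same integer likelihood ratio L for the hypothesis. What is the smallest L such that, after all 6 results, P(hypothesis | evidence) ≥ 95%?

6

Prior odds = 0.0011/0.9989 = 11/9989.
Target odds = 0.95/0.05 = 19.
Need L⁶ ≥ 19 ÷ (11/9989) = 189791/11.
5⁶ = 15625 < 189791/11 ≤ 46656 = 6⁶, so L = 6.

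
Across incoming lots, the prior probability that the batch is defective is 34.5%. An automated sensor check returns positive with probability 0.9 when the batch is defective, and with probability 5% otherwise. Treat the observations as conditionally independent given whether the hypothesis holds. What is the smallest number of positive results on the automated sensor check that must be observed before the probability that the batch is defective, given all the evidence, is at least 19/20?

2

Prior odds: 0.345 ÷ 0.655 = 69/131.
Likelihood ratio of a positive result = 0.9/0.05 = 18.
Target posterior odds = 0.95/0.05 = 19.
Need (69/131) × 18ⁿ ≥ 19, i.e. 18ⁿ ≥ 2489/69.
18¹ = 18 falls short of 2489/69 but 18² = 324 reaches it, so n = 2.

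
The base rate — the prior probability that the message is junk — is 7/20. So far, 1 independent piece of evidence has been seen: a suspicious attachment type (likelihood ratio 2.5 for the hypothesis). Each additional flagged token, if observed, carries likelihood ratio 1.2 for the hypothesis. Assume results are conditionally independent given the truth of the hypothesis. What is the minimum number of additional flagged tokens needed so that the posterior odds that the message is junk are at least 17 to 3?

8

Prior odds = 0.35/0.65 = 7/13.
Bayes factor of the evidence already in hand = 2.5.
Odds after that evidence = (7/13) × 2.5 = 35/26.
Target odds = 17/3.
Need 1.2ⁿ ≥ 17/3 ÷ (35/26) = 442/105.
1.2⁷ = 279936/78125 falls short of 442/105 but 1.2⁸ = 1679616/390625 reaches it, so n = 8.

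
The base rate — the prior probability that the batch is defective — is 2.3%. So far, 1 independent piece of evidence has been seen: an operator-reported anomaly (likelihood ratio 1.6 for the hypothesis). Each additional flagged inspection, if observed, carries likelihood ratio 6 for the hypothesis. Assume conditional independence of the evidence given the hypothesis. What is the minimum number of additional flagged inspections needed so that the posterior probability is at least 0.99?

5

Prior odds = 0.023/0.977 = 23/977.
Bayes factor of the evidence already in hand = 1.6.
Odds after that evidence = (23/977) × 1.6 = 184/4885.
Target odds = 0.99/0.01 = 99.
Need 6ⁿ ≥ 99 ÷ (184/4885) = 483615/184.
6⁴ = 1296 falls short of 483615/184 but 6⁵ = 7776 reaches it, so n = 5.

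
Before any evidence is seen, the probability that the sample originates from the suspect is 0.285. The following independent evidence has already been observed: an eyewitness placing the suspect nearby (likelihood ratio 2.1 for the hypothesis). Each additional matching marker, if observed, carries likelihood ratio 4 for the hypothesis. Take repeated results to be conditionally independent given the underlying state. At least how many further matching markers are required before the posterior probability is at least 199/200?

4

Prior odds = 0.285/0.715 = 57/143.
Bayes factor of the evidence already in hand = 2.1.
Odds after that evidence = (57/143) × 2.1 = 1197/1430.
Target odds = 0.995/0.005 = 199.
Need 4ⁿ ≥ 199 ÷ (1197/1430) = 284570/1197.
4³ = 64 falls short of 284570/1197 but 4⁴ = 256 reaches it, so n = 4.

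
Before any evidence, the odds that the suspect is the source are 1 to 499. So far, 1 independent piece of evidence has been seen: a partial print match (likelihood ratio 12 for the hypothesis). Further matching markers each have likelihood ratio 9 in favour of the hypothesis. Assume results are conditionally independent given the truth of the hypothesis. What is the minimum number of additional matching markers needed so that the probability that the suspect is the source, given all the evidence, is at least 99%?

Prior odds = 1/499.
Bayes factor of the evidence already in hand = 12.
Odds after that evidence = (1/499) × 12 = 12/499.
Target odds = 0.99/0.01 = 99.
Need 9ⁿ ≥ 99 ÷ (12/499) = 4116.75.
9³ = 729 falls short of 4116.75 but 9⁴ = 6561 reaches it, so n = 4.

4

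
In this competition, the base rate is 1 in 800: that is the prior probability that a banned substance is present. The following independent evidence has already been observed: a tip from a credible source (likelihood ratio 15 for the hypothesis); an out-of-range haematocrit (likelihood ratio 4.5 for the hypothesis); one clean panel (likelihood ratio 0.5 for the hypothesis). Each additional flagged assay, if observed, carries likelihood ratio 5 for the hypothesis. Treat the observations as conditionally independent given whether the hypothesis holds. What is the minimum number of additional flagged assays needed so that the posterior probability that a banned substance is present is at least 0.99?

Prior odds = 0.00125/0.99875 = 1/799.
Combined Bayes factor of the evidence already in hand = 15 × 4.5 × 0.5 = 33.75.
Odds after that evidence = (1/799) × 33.75 = 135/3196.
Target odds = 0.99/0.01 = 99.
Need 5ⁿ ≥ 99 ÷ (135/3196) = 35156/15.
5⁴ = 625 falls short of 35156/15 but 5⁵ = 3125 reaches it, so n = 5.

5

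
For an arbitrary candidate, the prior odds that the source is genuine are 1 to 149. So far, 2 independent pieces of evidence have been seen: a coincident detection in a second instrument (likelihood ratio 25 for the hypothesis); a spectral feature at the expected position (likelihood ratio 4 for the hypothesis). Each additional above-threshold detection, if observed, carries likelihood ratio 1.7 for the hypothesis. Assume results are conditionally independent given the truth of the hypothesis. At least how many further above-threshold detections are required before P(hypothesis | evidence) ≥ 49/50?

9

Prior odds = 1/149.
Combined Bayes factor of the evidence already in hand = 25 × 4 = 100.
Odds after that evidence = (1/149) × 100 = 100/149.
Target odds = 0.98/0.02 = 49.
Need 1.7ⁿ ≥ 49 ÷ (100/149) = 73.01.
1.7⁸ ≈69.7576 falls short of 73.01 but 1.7⁹ ≈118.588 reaches it, so n = 9.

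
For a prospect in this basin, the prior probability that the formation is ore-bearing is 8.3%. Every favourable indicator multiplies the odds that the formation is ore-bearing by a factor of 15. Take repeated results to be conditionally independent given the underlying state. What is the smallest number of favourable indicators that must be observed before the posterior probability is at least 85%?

2

Prior odds = 0.083/0.917 = 83/917.
Likelihood ratio per favourable indicator = 15.
Target posterior odds = 0.85/0.15 = 17/3.
Require 15ⁿ ≥ 17/3 ÷ (83/917) = 15589/249.
15¹ = 15 falls short of 15589/249 but 15² = 225 reaches it, so n = 2.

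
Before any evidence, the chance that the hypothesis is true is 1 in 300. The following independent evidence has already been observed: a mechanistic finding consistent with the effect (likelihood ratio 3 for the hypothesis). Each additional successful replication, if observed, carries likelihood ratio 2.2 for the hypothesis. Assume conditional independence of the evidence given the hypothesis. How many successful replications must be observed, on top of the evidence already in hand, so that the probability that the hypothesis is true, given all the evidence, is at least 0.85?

9

Prior odds = (1/300)/(299/300) = 1/299.
Bayes factor of the evidence already in hand = 3.
Odds after that evidence = (1/299) × 3 = 3/299.
Target odds = 0.85/0.15 = 17/3.
Need 2.2ⁿ ≥ 17/3 ÷ (3/299) = 5083/9.
2.2⁸ = 214358881/390625 falls short of 5083/9 but 2.2⁹ ≈1207.27 reaches it, so n = 9.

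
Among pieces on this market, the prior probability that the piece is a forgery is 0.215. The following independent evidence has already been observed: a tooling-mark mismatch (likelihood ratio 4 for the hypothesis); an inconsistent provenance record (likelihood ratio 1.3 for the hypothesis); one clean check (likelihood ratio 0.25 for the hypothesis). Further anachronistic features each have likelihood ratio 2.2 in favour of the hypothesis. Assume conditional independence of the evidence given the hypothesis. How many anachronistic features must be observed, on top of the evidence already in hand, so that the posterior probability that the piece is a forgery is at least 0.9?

Prior odds = 0.215/0.785 = 43/157.
Combined Bayes factor of the evidence already in hand = 4 × 1.3 × 0.25 = 1.3.
Odds after that evidence = (43/157) × 1.3 = 559/1570.
Target odds = 0.9/0.1 = 9.
Need 2.2ⁿ ≥ 9 ÷ (559/1570) = 14130/559.
2.2⁴ = 23.4256 falls short of 14130/559 but 2.2⁵ = 51.53632 reaches it, so n = 5.

5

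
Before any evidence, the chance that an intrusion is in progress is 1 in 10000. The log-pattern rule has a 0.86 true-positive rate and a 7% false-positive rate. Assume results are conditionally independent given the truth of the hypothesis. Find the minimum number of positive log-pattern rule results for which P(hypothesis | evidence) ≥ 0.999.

Prior odds = 0.0001/0.9999 = 1/9999.
Likelihood ratio of a positive result = 0.86/0.07 = 86/7.
Target odds: 0.999 ÷ 0.001 = 999.
Require (86/7)ⁿ ≥ 999 ÷ (1/9999) = 9989001.
(86/7)⁶ ≈3.43876e+06 falls short of 9989001 but (86/7)⁷ ≈4.22477e+07 reaches it, so n = 7.

7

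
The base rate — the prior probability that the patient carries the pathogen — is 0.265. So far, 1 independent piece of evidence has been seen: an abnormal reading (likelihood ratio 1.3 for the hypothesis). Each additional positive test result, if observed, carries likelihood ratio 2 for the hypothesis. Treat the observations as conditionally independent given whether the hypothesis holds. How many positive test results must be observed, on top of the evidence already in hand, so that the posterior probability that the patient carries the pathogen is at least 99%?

8

Prior odds = 0.265/0.735 = 53/147.
Bayes factor of the evidence already in hand = 1.3.
Odds after that evidence = (53/147) × 1.3 = 689/1470.
Target odds = 0.99/0.01 = 99.
Need 2ⁿ ≥ 99 ÷ (689/1470) = 145530/689.
2⁷ = 128 falls short of 145530/689 but 2⁸ = 256 reaches it, so n = 8.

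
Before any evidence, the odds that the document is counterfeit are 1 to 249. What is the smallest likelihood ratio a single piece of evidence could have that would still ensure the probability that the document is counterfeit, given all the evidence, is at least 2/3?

Prior odds = 1/249.
Target odds = (2/3)/(1/3) = 2.
Required Bayes factor = 2 ÷ (1/249) = 498.

498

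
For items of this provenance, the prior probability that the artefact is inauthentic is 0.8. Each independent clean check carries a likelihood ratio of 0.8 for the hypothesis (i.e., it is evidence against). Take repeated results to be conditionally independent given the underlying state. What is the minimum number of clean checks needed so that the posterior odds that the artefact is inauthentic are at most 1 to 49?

24

Prior odds: 0.8 ÷ 0.2 = 4.
Likelihood ratio per clean check = 0.8.
Target odds = 1/49.
Require 0.8ⁿ ≤ 1/49 ÷ 4 = 1/196.
0.8²³ ≈0.00590296 is still above 1/196 but 0.8²⁴ ≈0.00472237 is at or below it, so n = 24.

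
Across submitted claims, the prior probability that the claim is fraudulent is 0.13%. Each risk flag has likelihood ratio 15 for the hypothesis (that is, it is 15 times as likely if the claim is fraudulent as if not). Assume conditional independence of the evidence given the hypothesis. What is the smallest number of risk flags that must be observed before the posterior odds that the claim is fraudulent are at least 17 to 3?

Prior odds: 0.0013 ÷ 0.9987 = 13/9987.
Likelihood ratio per risk flag = 15.
Target odds = 17/3.
Require 15ⁿ ≥ 17/3 ÷ (13/9987) = 56593/13.
15³ = 3375 falls short of 56593/13 but 15⁴ = 50625 reaches it, so n = 4.

4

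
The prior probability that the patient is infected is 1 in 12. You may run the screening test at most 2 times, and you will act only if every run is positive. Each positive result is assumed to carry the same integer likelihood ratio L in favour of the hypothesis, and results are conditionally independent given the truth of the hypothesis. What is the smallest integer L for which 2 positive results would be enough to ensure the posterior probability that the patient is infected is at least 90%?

Prior odds = (1/12)/(11/12) = 1/11.
Target odds = 0.9/0.1 = 9.
Need L² ≥ 9 ÷ (1/11) = 99.
9² = 81 < 99 ≤ 100 = 10², so L = 10.

10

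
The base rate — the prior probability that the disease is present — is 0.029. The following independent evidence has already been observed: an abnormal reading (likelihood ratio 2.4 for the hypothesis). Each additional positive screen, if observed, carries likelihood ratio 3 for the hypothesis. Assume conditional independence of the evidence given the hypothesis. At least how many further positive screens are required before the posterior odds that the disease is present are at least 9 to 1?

Prior odds = 0.029/0.971 = 29/971.
Bayes factor of the evidence already in hand = 2.4.
Odds after that evidence = (29/971) × 2.4 = 348/4855.
Target odds = 9.
Need 3ⁿ ≥ 9 ÷ (348/4855) = 14565/116.
3⁴ = 81 falls short of 14565/116 but 3⁵ = 243 reaches it, so n = 5.

5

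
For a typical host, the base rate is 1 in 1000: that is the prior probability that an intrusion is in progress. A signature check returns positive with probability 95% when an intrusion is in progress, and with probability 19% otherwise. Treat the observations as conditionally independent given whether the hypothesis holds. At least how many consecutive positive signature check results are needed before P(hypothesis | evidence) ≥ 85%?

Prior odds = 0.001/0.999 = 1/999.
Likelihood ratio of a positive result = 0.95/0.19 = 5.
Target odds: 0.85 ÷ 0.15 = 17/3.
Require 5ⁿ ≥ 17/3 ÷ (1/999) = 5661.
5⁵ = 3125 falls short of 5661 but 5⁶ = 15625 reaches it, so n = 6.

6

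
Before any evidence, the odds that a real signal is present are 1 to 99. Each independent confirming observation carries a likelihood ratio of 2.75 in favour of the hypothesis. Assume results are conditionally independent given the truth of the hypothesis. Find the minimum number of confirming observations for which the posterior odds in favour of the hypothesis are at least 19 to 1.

Prior odds = 1/99.
Likelihood ratio per confirming observation = 2.75.
Target odds = 19.
Require 2.75ⁿ ≥ 19 ÷ (1/99) = 1881.
2.75⁷ = 19487171/16384 falls short of 1881 but 2.75⁸ = 214358881/65536 reaches it, so n = 8.

8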